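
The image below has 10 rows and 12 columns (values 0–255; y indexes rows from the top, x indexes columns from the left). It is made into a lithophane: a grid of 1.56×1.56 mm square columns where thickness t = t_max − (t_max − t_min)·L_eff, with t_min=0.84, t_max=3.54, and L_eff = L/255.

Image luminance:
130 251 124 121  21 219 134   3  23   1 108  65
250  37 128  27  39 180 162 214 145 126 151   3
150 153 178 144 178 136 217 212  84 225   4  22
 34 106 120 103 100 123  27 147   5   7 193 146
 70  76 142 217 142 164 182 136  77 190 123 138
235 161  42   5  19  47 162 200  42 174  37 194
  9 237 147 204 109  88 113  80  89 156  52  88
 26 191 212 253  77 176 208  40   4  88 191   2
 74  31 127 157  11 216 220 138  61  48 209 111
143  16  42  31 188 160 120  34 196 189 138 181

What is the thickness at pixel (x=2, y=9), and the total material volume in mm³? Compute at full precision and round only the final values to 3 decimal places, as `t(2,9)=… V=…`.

t(2,9)=3.095 V=669.647

span = t_max - t_min = 3.54 - 0.84 = 2.700
L(2,9) = 42, L_eff = 42/255 = 0.164706
t(2,9) = 3.54 - 2.700·0.164706 = 3.095
Σt over all 10·12 pixels = 116946/425 ≈ 275.1670588
V = pitch²·Σt = 1.56²·116946/425 = 669.647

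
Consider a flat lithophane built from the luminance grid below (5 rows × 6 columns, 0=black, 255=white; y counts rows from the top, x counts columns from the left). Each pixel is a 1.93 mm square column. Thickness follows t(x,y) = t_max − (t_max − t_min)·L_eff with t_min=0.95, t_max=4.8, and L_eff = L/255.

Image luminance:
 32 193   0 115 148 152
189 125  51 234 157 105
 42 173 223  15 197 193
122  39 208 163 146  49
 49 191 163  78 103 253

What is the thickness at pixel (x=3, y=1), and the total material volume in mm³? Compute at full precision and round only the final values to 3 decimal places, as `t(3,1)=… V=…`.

span = t_max - t_min = 4.8 - 0.95 = 3.850
L(3,1) = 234, L_eff = 234/255 = 0.917647
t(3,1) = 4.8 - 3.850·0.917647 = 1.267
Σt over all 5·6 pixels = 108371/1275 ≈ 84.9968627
V = pitch²·Σt = 1.93²·108371/1275 = 316.605

t(3,1)=1.267 V=316.605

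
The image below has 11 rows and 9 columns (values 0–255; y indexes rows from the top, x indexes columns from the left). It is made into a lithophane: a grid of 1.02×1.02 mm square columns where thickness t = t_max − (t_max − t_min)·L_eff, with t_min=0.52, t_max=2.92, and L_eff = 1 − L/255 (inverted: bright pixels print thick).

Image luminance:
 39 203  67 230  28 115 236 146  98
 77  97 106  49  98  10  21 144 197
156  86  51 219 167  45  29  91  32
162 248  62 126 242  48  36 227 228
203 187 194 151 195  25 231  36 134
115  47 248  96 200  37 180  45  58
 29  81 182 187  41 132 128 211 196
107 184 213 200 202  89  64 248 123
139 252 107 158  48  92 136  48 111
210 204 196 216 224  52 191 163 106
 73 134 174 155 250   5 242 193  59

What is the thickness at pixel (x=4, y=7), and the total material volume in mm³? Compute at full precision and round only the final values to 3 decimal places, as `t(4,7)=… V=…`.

span = t_max - t_min = 2.92 - 0.52 = 2.400
L(4,7) = 202, L_eff = 1 - 202/255 = 0.207843 (inverted)
t(4,7) = 2.92 - 2.400·0.207843 = 2.421
Σt over all 11·9 pixels = 74491/425 ≈ 175.2729412
V = pitch²·Σt = 1.02²·74491/425 = 182.354

t(4,7)=2.421 V=182.354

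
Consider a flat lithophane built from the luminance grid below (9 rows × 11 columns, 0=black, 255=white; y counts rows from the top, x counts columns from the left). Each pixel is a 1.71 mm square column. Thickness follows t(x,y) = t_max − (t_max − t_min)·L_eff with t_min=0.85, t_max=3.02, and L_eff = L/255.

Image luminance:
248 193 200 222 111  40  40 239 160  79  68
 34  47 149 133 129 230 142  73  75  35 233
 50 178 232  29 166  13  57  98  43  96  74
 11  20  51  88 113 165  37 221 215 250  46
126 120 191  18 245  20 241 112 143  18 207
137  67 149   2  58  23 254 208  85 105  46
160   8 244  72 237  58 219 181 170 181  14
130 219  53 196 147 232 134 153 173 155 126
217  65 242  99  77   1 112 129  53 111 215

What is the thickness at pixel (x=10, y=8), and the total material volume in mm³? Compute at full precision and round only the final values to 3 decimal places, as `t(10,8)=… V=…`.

t(10,8)=1.190 V=568.404

span = t_max - t_min = 3.02 - 0.85 = 2.170
L(10,8) = 215, L_eff = 215/255 = 0.843137
t(10,8) = 3.02 - 2.170·0.843137 = 1.190
Σt over all 9·11 pixels = 194.386
V = pitch²·Σt = 1.71²·194.386 = 568.404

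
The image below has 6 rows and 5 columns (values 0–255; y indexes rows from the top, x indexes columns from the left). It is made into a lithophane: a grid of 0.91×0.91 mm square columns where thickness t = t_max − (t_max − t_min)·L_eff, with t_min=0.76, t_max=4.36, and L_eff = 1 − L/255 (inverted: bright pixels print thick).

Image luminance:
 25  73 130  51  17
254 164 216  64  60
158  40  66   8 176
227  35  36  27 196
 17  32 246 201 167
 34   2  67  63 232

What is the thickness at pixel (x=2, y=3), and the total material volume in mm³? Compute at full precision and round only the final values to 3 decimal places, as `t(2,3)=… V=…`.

t(2,3)=1.268 V=54.935

span = t_max - t_min = 4.36 - 0.76 = 3.600
L(2,3) = 36, L_eff = 1 - 36/255 = 0.858824 (inverted)
t(2,3) = 4.36 - 3.600·0.858824 = 1.268
Σt over all 6·5 pixels = 28194/425 ≈ 66.3388235
V = pitch²·Σt = 0.91²·28194/425 = 54.935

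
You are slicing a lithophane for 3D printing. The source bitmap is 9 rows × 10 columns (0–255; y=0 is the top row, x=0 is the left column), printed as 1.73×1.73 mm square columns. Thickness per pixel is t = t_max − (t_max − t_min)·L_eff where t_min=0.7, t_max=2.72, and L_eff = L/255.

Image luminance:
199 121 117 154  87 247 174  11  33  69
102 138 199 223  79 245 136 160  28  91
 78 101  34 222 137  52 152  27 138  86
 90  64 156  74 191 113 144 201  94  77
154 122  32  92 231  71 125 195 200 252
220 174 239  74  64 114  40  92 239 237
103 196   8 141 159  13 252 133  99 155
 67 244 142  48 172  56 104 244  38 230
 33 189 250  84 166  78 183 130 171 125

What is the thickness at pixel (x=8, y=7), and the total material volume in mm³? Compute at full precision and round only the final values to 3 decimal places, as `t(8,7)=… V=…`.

span = t_max - t_min = 2.72 - 0.7 = 2.020
L(8,7) = 38, L_eff = 38/255 = 0.149020
t(8,7) = 2.72 - 2.020·0.149020 = 2.419
Σt over all 9·10 pixels = 963488/6375 ≈ 151.1353725
V = pitch²·Σt = 1.73²·963488/6375 = 452.333

t(8,7)=2.419 V=452.333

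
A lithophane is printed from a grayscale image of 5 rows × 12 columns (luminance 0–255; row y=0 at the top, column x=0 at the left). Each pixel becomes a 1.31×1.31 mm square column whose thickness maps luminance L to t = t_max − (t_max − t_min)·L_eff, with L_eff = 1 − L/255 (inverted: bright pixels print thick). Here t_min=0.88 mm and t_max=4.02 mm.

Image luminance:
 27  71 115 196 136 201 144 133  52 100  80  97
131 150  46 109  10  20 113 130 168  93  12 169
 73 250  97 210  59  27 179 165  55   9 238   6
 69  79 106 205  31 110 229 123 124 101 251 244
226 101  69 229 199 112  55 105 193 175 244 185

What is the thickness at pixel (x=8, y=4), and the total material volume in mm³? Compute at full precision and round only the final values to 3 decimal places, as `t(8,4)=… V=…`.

t(8,4)=3.257 V=247.745

span = t_max - t_min = 4.02 - 0.88 = 3.140
L(8,4) = 193, L_eff = 1 - 193/255 = 0.243137 (inverted)
t(8,4) = 4.02 - 3.140·0.243137 = 3.257
Σt over all 5·12 pixels = 920326/6375 ≈ 144.3648627
V = pitch²·Σt = 1.31²·920326/6375 = 247.745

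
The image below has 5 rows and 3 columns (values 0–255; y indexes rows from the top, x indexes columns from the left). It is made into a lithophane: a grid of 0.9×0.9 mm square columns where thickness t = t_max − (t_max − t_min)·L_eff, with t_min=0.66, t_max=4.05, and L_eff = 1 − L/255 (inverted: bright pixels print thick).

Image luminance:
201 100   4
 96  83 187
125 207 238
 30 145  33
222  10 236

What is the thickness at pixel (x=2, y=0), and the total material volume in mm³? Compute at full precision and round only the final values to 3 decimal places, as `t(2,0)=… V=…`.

span = t_max - t_min = 4.05 - 0.66 = 3.390
L(2,0) = 4, L_eff = 1 - 4/255 = 0.984314 (inverted)
t(2,0) = 4.05 - 3.390·0.984314 = 0.713
Σt over all 5·3 pixels = 300771/8500 ≈ 35.3848235
V = pitch²·Σt = 0.9²·300771/8500 = 28.662

t(2,0)=0.713 V=28.662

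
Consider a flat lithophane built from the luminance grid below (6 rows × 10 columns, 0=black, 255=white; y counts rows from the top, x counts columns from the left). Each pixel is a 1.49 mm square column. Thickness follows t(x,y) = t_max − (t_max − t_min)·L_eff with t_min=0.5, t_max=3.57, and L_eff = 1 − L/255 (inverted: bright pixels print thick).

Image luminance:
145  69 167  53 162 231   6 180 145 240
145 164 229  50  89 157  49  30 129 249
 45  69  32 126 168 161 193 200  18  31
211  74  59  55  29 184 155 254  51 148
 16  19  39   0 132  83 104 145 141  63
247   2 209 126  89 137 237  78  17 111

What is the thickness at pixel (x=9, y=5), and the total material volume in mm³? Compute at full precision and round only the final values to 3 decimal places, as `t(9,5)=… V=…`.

t(9,5)=1.836 V=252.284

span = t_max - t_min = 3.57 - 0.5 = 3.070
L(9,5) = 111, L_eff = 1 - 111/255 = 0.564706 (inverted)
t(9,5) = 3.57 - 3.070·0.564706 = 1.836
Σt over all 6·10 pixels = 2897729/25500 ≈ 113.6364314
V = pitch²·Σt = 1.49²·2897729/25500 = 252.284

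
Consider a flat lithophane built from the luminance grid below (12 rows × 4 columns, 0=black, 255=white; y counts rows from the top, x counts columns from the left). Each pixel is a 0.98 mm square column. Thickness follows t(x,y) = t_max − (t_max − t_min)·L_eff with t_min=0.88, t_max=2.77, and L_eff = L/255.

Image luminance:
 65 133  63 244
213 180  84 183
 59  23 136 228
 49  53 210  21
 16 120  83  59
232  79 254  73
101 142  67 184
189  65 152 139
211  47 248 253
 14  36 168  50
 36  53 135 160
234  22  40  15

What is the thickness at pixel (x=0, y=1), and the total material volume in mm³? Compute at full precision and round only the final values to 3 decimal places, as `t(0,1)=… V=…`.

span = t_max - t_min = 2.77 - 0.88 = 1.890
L(0,1) = 213, L_eff = 213/255 = 0.835294
t(0,1) = 2.77 - 1.890·0.835294 = 1.191
Σt over all 12·4 pixels = 776037/8500 ≈ 91.2984706
V = pitch²·Σt = 0.98²·776037/8500 = 87.683

t(0,1)=1.191 V=87.683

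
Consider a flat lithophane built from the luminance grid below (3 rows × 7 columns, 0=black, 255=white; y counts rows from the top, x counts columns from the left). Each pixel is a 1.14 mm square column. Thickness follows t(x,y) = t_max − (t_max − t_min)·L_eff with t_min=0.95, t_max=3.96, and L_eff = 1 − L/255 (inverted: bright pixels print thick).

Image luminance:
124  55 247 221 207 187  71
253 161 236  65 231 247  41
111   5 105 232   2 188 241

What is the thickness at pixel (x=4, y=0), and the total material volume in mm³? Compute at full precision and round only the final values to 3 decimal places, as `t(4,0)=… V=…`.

t(4,0)=3.393 V=75.476

span = t_max - t_min = 3.96 - 0.95 = 3.010
L(4,0) = 207, L_eff = 1 - 207/255 = 0.188235 (inverted)
t(4,0) = 3.96 - 3.010·0.188235 = 3.393
Σt over all 3·7 pixels = 17423/300 ≈ 58.0766667
V = pitch²·Σt = 1.14²·17423/300 = 75.476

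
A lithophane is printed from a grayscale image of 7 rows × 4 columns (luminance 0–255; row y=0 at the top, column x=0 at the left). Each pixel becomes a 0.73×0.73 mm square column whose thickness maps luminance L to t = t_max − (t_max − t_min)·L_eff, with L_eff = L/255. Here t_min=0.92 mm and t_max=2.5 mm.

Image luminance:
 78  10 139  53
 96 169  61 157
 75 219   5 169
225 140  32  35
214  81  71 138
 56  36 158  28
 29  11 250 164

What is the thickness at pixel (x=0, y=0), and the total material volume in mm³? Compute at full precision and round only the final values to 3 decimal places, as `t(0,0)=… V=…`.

span = t_max - t_min = 2.5 - 0.92 = 1.580
L(0,0) = 78, L_eff = 78/255 = 0.305882
t(0,0) = 2.5 - 1.580·0.305882 = 2.017
Σt over all 7·4 pixels = 663479/12750 ≈ 52.0375686
V = pitch²·Σt = 0.73²·663479/12750 = 27.731

t(0,0)=2.017 V=27.731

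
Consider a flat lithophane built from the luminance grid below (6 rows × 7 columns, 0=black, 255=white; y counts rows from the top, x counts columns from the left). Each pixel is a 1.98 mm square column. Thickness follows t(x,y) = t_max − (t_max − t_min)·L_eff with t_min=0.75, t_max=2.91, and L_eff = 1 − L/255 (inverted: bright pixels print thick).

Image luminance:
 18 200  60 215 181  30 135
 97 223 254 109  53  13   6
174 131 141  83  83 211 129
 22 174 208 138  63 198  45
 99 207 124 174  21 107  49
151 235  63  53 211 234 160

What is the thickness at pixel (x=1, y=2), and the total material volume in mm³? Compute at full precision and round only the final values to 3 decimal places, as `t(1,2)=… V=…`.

span = t_max - t_min = 2.91 - 0.75 = 2.160
L(1,2) = 131, L_eff = 1 - 131/255 = 0.486275 (inverted)
t(1,2) = 2.91 - 2.160·0.486275 = 1.860
Σt over all 6·7 pixels = 324027/4250 ≈ 76.2416471
V = pitch²·Σt = 1.98²·324027/4250 = 298.898

t(1,2)=1.860 V=298.898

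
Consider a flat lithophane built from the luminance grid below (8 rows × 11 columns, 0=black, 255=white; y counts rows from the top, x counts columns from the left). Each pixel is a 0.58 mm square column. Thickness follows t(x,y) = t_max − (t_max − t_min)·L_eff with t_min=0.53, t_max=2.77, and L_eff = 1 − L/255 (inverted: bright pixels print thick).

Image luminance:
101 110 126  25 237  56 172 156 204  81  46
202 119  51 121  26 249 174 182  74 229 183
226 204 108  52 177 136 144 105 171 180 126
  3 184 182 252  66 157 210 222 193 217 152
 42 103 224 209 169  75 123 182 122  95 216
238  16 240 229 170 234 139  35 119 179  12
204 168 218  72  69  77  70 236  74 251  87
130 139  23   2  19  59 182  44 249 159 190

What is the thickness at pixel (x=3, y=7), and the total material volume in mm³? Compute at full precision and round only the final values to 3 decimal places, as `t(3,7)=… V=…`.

t(3,7)=0.548 V=51.989

span = t_max - t_min = 2.77 - 0.53 = 2.240
L(3,7) = 2, L_eff = 1 - 2/255 = 0.992157 (inverted)
t(3,7) = 2.77 - 2.240·0.992157 = 0.548
Σt over all 8·11 pixels = 985234/6375 ≈ 154.5465098
V = pitch²·Σt = 0.58²·985234/6375 = 51.989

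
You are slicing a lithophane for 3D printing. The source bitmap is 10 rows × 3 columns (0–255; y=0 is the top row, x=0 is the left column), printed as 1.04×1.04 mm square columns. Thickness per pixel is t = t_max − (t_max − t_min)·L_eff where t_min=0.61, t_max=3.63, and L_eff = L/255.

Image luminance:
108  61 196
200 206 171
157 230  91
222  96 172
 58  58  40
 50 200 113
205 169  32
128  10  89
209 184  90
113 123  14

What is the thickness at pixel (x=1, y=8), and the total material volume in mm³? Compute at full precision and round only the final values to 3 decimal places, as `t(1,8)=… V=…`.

span = t_max - t_min = 3.63 - 0.61 = 3.020
L(1,8) = 184, L_eff = 184/255 = 0.721569
t(1,8) = 3.63 - 3.020·0.721569 = 1.451
Σt over all 10·3 pixels = 27181/425 ≈ 63.9552941
V = pitch²·Σt = 1.04²·27181/425 = 69.174

t(1,8)=1.451 V=69.174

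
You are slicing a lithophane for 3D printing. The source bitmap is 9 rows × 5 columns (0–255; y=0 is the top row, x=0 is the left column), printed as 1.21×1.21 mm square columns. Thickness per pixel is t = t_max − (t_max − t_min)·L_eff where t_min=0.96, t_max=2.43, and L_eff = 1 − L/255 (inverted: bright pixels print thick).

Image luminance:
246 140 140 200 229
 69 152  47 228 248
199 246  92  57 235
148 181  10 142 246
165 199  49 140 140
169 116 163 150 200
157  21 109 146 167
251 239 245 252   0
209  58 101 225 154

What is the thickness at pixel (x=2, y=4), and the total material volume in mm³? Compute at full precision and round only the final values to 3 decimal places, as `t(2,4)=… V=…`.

span = t_max - t_min = 2.43 - 0.96 = 1.470
L(2,4) = 49, L_eff = 1 - 49/255 = 0.807843 (inverted)
t(2,4) = 2.43 - 1.470·0.807843 = 1.242
Σt over all 9·5 pixels = 35706/425 ≈ 84.0141176
V = pitch²·Σt = 1.21²·35706/425 = 123.005

t(2,4)=1.242 V=123.005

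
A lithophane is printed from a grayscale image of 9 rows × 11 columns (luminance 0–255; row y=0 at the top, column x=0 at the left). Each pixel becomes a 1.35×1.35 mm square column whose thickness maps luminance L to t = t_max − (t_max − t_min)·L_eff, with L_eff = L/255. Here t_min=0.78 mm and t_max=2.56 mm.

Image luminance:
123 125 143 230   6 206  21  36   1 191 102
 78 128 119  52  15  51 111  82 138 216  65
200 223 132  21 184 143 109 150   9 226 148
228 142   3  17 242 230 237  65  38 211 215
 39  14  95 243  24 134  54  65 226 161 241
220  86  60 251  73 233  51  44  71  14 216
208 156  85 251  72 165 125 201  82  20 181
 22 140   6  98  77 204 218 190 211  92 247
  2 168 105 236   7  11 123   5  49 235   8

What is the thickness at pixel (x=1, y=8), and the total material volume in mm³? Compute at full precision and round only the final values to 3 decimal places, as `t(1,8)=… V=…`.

span = t_max - t_min = 2.56 - 0.78 = 1.780
L(1,8) = 168, L_eff = 168/255 = 0.658824
t(1,8) = 2.56 - 1.780·0.658824 = 1.387
Σt over all 9·11 pixels = 720319/4250 ≈ 169.4868235
V = pitch²·Σt = 1.35²·720319/4250 = 308.890

t(1,8)=1.387 V=308.890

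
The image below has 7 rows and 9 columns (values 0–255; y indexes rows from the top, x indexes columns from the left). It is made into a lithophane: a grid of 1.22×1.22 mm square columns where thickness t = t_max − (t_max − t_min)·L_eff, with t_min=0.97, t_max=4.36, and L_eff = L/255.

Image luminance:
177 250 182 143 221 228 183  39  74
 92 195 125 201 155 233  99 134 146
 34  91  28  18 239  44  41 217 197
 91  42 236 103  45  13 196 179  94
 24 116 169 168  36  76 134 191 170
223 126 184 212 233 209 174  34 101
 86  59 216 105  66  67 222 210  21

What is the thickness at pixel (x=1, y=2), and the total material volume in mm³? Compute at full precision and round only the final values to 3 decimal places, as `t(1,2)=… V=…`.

t(1,2)=3.150 V=242.287

span = t_max - t_min = 4.36 - 0.97 = 3.390
L(1,2) = 91, L_eff = 91/255 = 0.356863
t(1,2) = 4.36 - 3.390·0.356863 = 3.150
Σt over all 7·9 pixels = 1383659/8500 ≈ 162.7834118
V = pitch²·Σt = 1.22²·1383659/8500 = 242.287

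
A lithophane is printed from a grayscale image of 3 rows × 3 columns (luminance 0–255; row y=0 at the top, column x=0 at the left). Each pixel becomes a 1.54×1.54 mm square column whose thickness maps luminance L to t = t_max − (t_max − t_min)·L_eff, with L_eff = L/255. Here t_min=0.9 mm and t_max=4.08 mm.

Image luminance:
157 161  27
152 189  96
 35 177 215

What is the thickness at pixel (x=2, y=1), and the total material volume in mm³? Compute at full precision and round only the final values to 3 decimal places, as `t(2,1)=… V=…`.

span = t_max - t_min = 4.08 - 0.9 = 3.180
L(2,1) = 96, L_eff = 96/255 = 0.376471
t(2,1) = 4.08 - 3.180·0.376471 = 2.883
Σt over all 3·3 pixels = 91983/4250 ≈ 21.6430588
V = pitch²·Σt = 1.54²·91983/4250 = 51.329

t(2,1)=2.883 V=51.329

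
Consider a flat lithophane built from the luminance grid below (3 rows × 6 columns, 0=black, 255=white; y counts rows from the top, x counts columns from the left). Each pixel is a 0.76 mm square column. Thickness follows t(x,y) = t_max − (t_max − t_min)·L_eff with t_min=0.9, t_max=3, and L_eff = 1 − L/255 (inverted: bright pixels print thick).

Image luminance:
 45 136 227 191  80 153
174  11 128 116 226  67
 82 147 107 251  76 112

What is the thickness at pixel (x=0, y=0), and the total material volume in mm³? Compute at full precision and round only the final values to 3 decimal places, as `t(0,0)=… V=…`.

span = t_max - t_min = 3 - 0.9 = 2.100
L(0,0) = 45, L_eff = 1 - 45/255 = 0.823529 (inverted)
t(0,0) = 3 - 2.100·0.823529 = 1.271
Σt over all 3·6 pixels = 35.38
V = pitch²·Σt = 0.76²·35.38 = 20.435

t(0,0)=1.271 V=20.435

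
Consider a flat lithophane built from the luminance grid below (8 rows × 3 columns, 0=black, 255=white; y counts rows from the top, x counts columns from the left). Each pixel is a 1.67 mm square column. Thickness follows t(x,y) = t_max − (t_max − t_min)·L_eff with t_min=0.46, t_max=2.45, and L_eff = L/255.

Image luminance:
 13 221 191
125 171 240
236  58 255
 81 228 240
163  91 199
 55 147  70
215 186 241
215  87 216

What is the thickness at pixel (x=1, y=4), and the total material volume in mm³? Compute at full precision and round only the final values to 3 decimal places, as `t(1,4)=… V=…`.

t(1,4)=1.740 V=78.149

span = t_max - t_min = 2.45 - 0.46 = 1.990
L(1,4) = 91, L_eff = 91/255 = 0.356863
t(1,4) = 2.45 - 1.990·0.356863 = 1.740
Σt over all 8·3 pixels = 10508/375 ≈ 28.0213333
V = pitch²·Σt = 1.67²·10508/375 = 78.149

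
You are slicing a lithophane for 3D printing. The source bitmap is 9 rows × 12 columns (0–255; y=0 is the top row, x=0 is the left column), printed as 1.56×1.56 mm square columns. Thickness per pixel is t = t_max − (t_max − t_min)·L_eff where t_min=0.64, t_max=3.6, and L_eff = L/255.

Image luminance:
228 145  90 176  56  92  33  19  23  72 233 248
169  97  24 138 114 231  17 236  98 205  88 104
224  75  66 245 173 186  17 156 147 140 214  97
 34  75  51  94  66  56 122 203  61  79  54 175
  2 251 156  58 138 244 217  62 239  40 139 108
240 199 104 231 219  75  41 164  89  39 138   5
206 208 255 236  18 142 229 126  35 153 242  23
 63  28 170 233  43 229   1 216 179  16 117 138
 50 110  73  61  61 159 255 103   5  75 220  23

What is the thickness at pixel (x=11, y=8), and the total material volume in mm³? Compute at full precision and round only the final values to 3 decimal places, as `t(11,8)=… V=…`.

t(11,8)=3.333 V=566.378

span = t_max - t_min = 3.6 - 0.64 = 2.960
L(11,8) = 23, L_eff = 23/255 = 0.090196
t(11,8) = 3.6 - 2.960·0.090196 = 3.333
Σt over all 9·12 pixels = 296734/1275 ≈ 232.7325490
V = pitch²·Σt = 1.56²·296734/1275 = 566.378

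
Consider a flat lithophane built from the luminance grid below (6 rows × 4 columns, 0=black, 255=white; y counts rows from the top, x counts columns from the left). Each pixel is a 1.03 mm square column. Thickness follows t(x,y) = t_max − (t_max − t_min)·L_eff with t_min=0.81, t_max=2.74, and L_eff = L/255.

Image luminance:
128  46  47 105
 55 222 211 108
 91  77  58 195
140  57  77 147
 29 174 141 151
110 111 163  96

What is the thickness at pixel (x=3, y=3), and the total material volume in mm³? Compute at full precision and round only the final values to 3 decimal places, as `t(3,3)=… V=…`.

span = t_max - t_min = 2.74 - 0.81 = 1.930
L(3,3) = 147, L_eff = 147/255 = 0.576471
t(3,3) = 2.74 - 1.930·0.576471 = 1.627
Σt over all 6·4 pixels = 382751/8500 ≈ 45.0295294
V = pitch²·Σt = 1.03²·382751/8500 = 47.772

t(3,3)=1.627 V=47.772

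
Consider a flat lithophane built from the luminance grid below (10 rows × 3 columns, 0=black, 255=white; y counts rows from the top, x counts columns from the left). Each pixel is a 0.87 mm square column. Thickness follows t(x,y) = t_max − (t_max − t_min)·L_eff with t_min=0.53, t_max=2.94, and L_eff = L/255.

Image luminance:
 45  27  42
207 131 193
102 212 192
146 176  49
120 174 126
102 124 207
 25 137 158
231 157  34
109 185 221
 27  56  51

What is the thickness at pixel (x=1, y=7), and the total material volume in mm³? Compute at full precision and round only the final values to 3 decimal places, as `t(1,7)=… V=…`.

t(1,7)=1.456 V=39.819

span = t_max - t_min = 2.94 - 0.53 = 2.410
L(1,7) = 157, L_eff = 157/255 = 0.615686
t(1,7) = 2.94 - 2.410·0.615686 = 1.456
Σt over all 10·3 pixels = 670747/12750 ≈ 52.6076078
V = pitch²·Σt = 0.87²·670747/12750 = 39.819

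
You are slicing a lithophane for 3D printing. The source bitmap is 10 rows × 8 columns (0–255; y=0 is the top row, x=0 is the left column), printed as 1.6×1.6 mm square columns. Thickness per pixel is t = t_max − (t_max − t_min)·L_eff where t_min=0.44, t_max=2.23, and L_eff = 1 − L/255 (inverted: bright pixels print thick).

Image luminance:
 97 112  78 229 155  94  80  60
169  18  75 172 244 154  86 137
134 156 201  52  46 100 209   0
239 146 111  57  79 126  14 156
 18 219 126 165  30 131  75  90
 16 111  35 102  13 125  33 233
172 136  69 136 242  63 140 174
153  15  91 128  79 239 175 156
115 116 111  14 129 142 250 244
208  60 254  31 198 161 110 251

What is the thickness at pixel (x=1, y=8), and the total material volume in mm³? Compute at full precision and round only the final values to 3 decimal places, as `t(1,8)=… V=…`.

t(1,8)=1.254 V=267.478

span = t_max - t_min = 2.23 - 0.44 = 1.790
L(1,8) = 116, L_eff = 1 - 116/255 = 0.545098 (inverted)
t(1,8) = 2.23 - 1.790·0.545098 = 1.254
Σt over all 10·8 pixels = 88811/850 ≈ 104.4835294
V = pitch²·Σt = 1.6²·88811/850 = 267.478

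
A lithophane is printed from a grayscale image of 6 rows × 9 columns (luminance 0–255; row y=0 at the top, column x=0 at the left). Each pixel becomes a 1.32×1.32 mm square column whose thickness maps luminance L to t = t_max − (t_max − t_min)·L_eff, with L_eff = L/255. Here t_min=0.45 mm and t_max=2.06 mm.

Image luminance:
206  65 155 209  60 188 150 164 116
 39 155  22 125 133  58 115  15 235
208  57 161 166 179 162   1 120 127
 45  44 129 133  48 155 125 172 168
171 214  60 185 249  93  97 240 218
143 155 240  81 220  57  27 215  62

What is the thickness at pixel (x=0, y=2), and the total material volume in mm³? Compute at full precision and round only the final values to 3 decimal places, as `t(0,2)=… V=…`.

span = t_max - t_min = 2.06 - 0.45 = 1.610
L(0,2) = 208, L_eff = 208/255 = 0.815686
t(0,2) = 2.06 - 1.610·0.815686 = 0.747
Σt over all 6·9 pixels = 562521/8500 ≈ 66.1789412
V = pitch²·Σt = 1.32²·562521/8500 = 115.310

t(0,2)=0.747 V=115.310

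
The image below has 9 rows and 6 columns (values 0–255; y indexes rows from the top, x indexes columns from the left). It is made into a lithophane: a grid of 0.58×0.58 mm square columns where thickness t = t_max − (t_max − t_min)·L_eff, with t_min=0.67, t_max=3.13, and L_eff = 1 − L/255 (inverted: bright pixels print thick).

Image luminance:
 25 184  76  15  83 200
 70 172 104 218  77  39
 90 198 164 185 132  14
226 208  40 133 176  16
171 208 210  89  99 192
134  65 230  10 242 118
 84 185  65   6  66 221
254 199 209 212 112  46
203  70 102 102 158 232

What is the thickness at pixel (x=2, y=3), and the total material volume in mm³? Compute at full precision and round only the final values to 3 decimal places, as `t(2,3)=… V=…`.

span = t_max - t_min = 3.13 - 0.67 = 2.460
L(2,3) = 40, L_eff = 1 - 40/255 = 0.843137 (inverted)
t(2,3) = 3.13 - 2.460·0.843137 = 1.056
Σt over all 9·6 pixels = 223232/2125 ≈ 105.0503529
V = pitch²·Σt = 0.58²·223232/2125 = 35.339

t(2,3)=1.056 V=35.339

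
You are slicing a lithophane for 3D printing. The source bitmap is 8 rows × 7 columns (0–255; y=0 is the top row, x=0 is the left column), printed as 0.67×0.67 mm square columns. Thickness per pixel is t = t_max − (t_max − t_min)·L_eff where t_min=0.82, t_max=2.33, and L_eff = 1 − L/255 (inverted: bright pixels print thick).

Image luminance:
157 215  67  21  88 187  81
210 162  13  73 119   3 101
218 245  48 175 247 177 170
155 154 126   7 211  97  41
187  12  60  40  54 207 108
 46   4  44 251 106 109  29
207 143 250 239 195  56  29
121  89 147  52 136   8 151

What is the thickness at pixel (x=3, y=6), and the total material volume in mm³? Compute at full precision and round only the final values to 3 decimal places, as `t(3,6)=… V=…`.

t(3,6)=2.235 V=38.285

span = t_max - t_min = 2.33 - 0.82 = 1.510
L(3,6) = 239, L_eff = 1 - 239/255 = 0.062745 (inverted)
t(3,6) = 2.33 - 1.510·0.062745 = 2.235
Σt over all 8·7 pixels = 181234/2125 ≈ 85.2865882
V = pitch²·Σt = 0.67²·181234/2125 = 38.285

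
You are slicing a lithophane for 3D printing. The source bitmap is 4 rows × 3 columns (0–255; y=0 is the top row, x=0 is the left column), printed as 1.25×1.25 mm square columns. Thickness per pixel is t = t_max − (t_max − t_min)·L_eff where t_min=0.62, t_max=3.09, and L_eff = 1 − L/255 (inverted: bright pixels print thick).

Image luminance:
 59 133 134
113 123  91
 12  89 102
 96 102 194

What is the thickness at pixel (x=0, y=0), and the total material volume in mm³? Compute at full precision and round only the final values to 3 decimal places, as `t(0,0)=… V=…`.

span = t_max - t_min = 3.09 - 0.62 = 2.470
L(0,0) = 59, L_eff = 1 - 59/255 = 0.768627 (inverted)
t(0,0) = 3.09 - 2.470·0.768627 = 1.191
Σt over all 4·3 pixels = 41498/2125 ≈ 19.5284706
V = pitch²·Σt = 1.25²·41498/2125 = 30.513

t(0,0)=1.191 V=30.513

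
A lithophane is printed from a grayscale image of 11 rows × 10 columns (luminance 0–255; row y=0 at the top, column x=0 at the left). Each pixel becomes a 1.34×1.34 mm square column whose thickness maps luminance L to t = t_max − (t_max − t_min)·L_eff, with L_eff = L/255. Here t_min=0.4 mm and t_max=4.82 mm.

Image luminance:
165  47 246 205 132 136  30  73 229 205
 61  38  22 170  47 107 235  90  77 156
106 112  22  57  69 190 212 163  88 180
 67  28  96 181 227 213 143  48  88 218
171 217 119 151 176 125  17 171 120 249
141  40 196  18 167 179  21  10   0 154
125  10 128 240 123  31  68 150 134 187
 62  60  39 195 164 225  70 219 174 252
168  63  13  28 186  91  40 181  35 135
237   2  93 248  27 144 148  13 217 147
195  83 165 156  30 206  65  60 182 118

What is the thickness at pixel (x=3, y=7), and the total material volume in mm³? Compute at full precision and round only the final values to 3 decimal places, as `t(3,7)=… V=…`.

t(3,7)=1.440 V=530.207

span = t_max - t_min = 4.82 - 0.4 = 4.420
L(3,7) = 195, L_eff = 195/255 = 0.764706
t(3,7) = 4.82 - 4.420·0.764706 = 1.440
Σt over all 11·10 pixels = 221461/750 ≈ 295.2813333
V = pitch²·Σt = 1.34²·221461/750 = 530.207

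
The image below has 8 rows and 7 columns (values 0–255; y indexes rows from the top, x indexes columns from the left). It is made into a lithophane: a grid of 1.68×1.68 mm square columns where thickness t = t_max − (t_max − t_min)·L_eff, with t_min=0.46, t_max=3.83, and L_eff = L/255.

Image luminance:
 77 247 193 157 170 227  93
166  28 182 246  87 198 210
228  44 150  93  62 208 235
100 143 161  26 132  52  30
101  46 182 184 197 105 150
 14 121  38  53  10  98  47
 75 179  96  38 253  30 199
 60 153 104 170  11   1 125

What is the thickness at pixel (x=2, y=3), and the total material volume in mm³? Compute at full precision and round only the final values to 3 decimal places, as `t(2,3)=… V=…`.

t(2,3)=1.702 V=352.268

span = t_max - t_min = 3.83 - 0.46 = 3.370
L(2,3) = 161, L_eff = 161/255 = 0.631373
t(2,3) = 3.83 - 3.370·0.631373 = 1.702
Σt over all 8·7 pixels = 636539/5100 ≈ 124.8115686
V = pitch²·Σt = 1.68²·636539/5100 = 352.268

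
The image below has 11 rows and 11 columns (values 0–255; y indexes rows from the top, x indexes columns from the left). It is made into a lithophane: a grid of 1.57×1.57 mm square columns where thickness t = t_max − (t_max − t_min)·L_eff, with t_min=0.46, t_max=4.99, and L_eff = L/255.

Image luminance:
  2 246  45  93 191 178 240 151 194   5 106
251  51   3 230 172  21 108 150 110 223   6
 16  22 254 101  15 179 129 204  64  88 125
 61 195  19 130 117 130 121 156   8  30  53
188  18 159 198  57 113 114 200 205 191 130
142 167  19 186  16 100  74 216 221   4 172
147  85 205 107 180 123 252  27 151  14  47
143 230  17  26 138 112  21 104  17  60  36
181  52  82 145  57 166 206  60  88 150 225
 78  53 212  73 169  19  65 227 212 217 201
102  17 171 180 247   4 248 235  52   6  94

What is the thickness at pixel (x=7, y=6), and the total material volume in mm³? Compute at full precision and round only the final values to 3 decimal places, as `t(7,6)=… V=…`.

t(7,6)=4.510 V=856.900

span = t_max - t_min = 4.99 - 0.46 = 4.530
L(7,6) = 27, L_eff = 27/255 = 0.105882
t(7,6) = 4.99 - 4.530·0.105882 = 4.510
Σt over all 11·11 pixels = 1477473/4250 ≈ 347.6407059
V = pitch²·Σt = 1.57²·1477473/4250 = 856.900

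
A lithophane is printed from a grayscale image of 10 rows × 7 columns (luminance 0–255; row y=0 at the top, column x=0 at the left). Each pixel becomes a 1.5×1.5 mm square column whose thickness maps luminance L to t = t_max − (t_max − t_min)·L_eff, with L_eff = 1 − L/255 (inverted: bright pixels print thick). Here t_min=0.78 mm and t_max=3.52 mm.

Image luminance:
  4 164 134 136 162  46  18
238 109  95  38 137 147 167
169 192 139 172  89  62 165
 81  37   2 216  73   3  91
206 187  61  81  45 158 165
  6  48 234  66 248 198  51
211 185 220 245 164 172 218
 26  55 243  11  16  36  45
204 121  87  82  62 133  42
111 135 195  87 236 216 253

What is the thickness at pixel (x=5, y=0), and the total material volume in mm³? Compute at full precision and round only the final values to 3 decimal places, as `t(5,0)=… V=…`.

t(5,0)=1.274 V=332.001

span = t_max - t_min = 3.52 - 0.78 = 2.740
L(5,0) = 46, L_eff = 1 - 46/255 = 0.819608 (inverted)
t(5,0) = 3.52 - 2.740·0.819608 = 1.274
Σt over all 10·7 pixels = 1881337/12750 ≈ 147.5558431
V = pitch²·Σt = 1.5²·1881337/12750 = 332.001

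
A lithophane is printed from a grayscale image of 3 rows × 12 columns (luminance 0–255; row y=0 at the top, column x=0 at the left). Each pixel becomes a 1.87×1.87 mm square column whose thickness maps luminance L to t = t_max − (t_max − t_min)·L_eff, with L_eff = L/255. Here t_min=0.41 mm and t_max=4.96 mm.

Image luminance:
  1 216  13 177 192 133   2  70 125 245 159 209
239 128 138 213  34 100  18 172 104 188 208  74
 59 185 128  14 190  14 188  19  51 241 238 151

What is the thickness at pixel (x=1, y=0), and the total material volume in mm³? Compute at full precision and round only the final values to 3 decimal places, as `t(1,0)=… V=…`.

span = t_max - t_min = 4.96 - 0.41 = 4.550
L(1,0) = 216, L_eff = 216/255 = 0.847059
t(1,0) = 4.96 - 4.550·0.847059 = 1.106
Σt over all 3·12 pixels = 24439/255 ≈ 95.8392157
V = pitch²·Σt = 1.87²·24439/255 = 335.140

t(1,0)=1.106 V=335.140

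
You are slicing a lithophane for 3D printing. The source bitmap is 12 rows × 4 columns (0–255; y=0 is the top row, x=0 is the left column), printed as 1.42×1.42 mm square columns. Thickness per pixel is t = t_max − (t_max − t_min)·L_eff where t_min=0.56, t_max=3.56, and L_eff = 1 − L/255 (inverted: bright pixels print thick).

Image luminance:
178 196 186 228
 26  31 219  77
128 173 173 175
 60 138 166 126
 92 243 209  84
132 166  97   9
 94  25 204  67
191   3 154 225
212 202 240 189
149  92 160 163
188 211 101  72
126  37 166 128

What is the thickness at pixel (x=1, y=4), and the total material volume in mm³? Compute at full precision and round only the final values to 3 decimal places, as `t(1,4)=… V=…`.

span = t_max - t_min = 3.56 - 0.56 = 3.000
L(1,4) = 243, L_eff = 1 - 243/255 = 0.047059 (inverted)
t(1,4) = 3.56 - 3.000·0.047059 = 3.419
Σt over all 12·4 pixels = 44979/425 ≈ 105.8329412
V = pitch²·Σt = 1.42²·44979/425 = 213.402

t(1,4)=3.419 V=213.402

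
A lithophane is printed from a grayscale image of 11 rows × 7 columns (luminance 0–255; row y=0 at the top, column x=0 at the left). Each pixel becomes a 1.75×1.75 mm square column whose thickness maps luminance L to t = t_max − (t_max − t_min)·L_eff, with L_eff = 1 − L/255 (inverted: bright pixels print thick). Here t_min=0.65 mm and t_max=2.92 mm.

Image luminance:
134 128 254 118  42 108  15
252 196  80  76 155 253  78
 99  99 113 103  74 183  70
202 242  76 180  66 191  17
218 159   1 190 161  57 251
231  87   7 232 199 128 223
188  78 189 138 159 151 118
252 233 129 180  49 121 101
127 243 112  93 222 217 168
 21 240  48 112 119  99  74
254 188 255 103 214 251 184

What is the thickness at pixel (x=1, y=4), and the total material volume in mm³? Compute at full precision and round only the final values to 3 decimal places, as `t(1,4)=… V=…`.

t(1,4)=2.065 V=458.016

span = t_max - t_min = 2.92 - 0.65 = 2.270
L(1,4) = 159, L_eff = 1 - 159/255 = 0.376471 (inverted)
t(1,4) = 2.92 - 2.270·0.376471 = 2.065
Σt over all 11·7 pixels = 1271227/8500 ≈ 149.5561176
V = pitch²·Σt = 1.75²·1271227/8500 = 458.016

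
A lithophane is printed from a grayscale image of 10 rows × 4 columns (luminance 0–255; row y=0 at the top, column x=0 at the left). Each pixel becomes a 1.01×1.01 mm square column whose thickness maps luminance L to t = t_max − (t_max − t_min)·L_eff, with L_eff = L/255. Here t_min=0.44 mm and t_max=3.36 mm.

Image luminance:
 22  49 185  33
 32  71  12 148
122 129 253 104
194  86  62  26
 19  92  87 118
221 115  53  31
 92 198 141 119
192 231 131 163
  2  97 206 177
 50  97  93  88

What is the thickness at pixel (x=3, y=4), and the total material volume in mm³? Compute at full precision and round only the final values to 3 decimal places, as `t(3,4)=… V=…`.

span = t_max - t_min = 3.36 - 0.44 = 2.920
L(3,4) = 118, L_eff = 118/255 = 0.462745
t(3,4) = 3.36 - 2.920·0.462745 = 2.009
Σt over all 10·4 pixels = 179969/2125 ≈ 84.6912941
V = pitch²·Σt = 1.01²·179969/2125 = 86.394

t(3,4)=2.009 V=86.394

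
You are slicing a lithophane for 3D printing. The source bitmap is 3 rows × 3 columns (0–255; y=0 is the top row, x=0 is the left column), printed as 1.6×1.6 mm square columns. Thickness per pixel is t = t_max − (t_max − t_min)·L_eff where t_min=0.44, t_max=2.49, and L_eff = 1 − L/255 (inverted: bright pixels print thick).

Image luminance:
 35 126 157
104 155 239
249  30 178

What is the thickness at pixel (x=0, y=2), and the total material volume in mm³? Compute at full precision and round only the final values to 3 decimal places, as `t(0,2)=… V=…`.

t(0,2)=2.442 V=36.336

span = t_max - t_min = 2.49 - 0.44 = 2.050
L(0,2) = 249, L_eff = 1 - 249/255 = 0.023529 (inverted)
t(0,2) = 2.49 - 2.050·0.023529 = 2.442
Σt over all 3·3 pixels = 72389/5100 ≈ 14.1939216
V = pitch²·Σt = 1.6²·72389/5100 = 36.336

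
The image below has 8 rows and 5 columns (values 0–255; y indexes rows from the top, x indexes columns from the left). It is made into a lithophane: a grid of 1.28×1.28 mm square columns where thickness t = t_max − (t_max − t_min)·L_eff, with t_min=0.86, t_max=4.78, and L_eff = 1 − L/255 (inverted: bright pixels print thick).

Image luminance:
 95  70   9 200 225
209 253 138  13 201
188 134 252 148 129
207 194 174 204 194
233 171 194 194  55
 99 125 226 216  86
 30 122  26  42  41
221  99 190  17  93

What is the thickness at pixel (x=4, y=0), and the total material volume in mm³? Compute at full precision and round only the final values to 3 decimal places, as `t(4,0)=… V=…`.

span = t_max - t_min = 4.78 - 0.86 = 3.920
L(4,0) = 225, L_eff = 1 - 225/255 = 0.117647 (inverted)
t(4,0) = 4.78 - 3.920·0.117647 = 4.319
Σt over all 8·5 pixels = 779566/6375 ≈ 122.2848627
V = pitch²·Σt = 1.28²·779566/6375 = 200.352

t(4,0)=4.319 V=200.352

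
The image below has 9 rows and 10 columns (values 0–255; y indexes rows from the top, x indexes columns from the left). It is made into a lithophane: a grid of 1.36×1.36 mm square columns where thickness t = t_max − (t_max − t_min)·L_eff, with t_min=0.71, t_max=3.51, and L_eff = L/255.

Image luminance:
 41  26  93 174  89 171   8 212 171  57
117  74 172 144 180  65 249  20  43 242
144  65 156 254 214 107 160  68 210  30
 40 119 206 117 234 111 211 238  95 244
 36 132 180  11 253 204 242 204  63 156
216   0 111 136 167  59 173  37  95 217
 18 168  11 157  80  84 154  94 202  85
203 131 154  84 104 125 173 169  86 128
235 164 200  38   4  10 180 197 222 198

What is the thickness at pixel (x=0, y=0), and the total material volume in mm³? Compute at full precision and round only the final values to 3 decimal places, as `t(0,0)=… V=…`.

t(0,0)=3.060 V=342.181

span = t_max - t_min = 3.51 - 0.71 = 2.800
L(0,0) = 41, L_eff = 41/255 = 0.160784
t(0,0) = 3.51 - 2.800·0.160784 = 3.060
Σt over all 9·10 pixels = 471757/2550 ≈ 185.0027451
V = pitch²·Σt = 1.36²·471757/2550 = 342.181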